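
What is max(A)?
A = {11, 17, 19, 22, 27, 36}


Set A = {11, 17, 19, 22, 27, 36}
Elements in ascending order: 11, 17, 19, 22, 27, 36
The largest element is 36.

36


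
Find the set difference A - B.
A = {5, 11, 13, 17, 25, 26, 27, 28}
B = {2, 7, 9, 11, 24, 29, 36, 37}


Set A = {5, 11, 13, 17, 25, 26, 27, 28}
Set B = {2, 7, 9, 11, 24, 29, 36, 37}
A \ B includes elements in A that are not in B.
Check each element of A:
5 (not in B, keep), 11 (in B, remove), 13 (not in B, keep), 17 (not in B, keep), 25 (not in B, keep), 26 (not in B, keep), 27 (not in B, keep), 28 (not in B, keep)
A \ B = {5, 13, 17, 25, 26, 27, 28}

{5, 13, 17, 25, 26, 27, 28}


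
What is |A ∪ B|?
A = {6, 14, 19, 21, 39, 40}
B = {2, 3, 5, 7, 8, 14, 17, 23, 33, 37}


Set A = {6, 14, 19, 21, 39, 40}, |A| = 6
Set B = {2, 3, 5, 7, 8, 14, 17, 23, 33, 37}, |B| = 10
A ∩ B = {14}, |A ∩ B| = 1
|A ∪ B| = |A| + |B| - |A ∩ B| = 6 + 10 - 1 = 15

15


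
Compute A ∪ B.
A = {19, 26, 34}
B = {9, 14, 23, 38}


Set A = {19, 26, 34}
Set B = {9, 14, 23, 38}
A ∪ B includes all elements in either set.
Elements from A: {19, 26, 34}
Elements from B not already included: {9, 14, 23, 38}
A ∪ B = {9, 14, 19, 23, 26, 34, 38}

{9, 14, 19, 23, 26, 34, 38}


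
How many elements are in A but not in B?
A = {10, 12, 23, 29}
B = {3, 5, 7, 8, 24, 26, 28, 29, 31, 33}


Set A = {10, 12, 23, 29}
Set B = {3, 5, 7, 8, 24, 26, 28, 29, 31, 33}
A \ B = {10, 12, 23}
|A \ B| = 3

3


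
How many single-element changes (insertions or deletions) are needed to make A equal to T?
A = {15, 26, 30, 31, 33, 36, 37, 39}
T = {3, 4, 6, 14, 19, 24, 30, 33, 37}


Set A = {15, 26, 30, 31, 33, 36, 37, 39}
Set T = {3, 4, 6, 14, 19, 24, 30, 33, 37}
Elements to remove from A (in A, not in T): {15, 26, 31, 36, 39} → 5 removals
Elements to add to A (in T, not in A): {3, 4, 6, 14, 19, 24} → 6 additions
Total edits = 5 + 6 = 11

11


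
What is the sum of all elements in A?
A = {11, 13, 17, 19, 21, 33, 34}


Set A = {11, 13, 17, 19, 21, 33, 34}
Sum = 11 + 13 + 17 + 19 + 21 + 33 + 34 = 148

148


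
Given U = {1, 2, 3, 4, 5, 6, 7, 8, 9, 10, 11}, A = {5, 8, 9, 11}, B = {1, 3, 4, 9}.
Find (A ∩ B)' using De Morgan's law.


U = {1, 2, 3, 4, 5, 6, 7, 8, 9, 10, 11}
A = {5, 8, 9, 11}, B = {1, 3, 4, 9}
A ∩ B = {9}
(A ∩ B)' = U \ (A ∩ B) = {1, 2, 3, 4, 5, 6, 7, 8, 10, 11}
Verification via A' ∪ B': A' = {1, 2, 3, 4, 6, 7, 10}, B' = {2, 5, 6, 7, 8, 10, 11}
A' ∪ B' = {1, 2, 3, 4, 5, 6, 7, 8, 10, 11} ✓

{1, 2, 3, 4, 5, 6, 7, 8, 10, 11}


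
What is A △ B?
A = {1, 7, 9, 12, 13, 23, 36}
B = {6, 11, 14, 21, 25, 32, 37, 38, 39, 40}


Set A = {1, 7, 9, 12, 13, 23, 36}
Set B = {6, 11, 14, 21, 25, 32, 37, 38, 39, 40}
A △ B = (A \ B) ∪ (B \ A)
Elements in A but not B: {1, 7, 9, 12, 13, 23, 36}
Elements in B but not A: {6, 11, 14, 21, 25, 32, 37, 38, 39, 40}
A △ B = {1, 6, 7, 9, 11, 12, 13, 14, 21, 23, 25, 32, 36, 37, 38, 39, 40}

{1, 6, 7, 9, 11, 12, 13, 14, 21, 23, 25, 32, 36, 37, 38, 39, 40}


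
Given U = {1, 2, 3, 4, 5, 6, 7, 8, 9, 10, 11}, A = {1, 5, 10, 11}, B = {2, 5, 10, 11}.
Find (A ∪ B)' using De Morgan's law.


U = {1, 2, 3, 4, 5, 6, 7, 8, 9, 10, 11}
A = {1, 5, 10, 11}, B = {2, 5, 10, 11}
A ∪ B = {1, 2, 5, 10, 11}
(A ∪ B)' = U \ (A ∪ B) = {3, 4, 6, 7, 8, 9}
Verification via A' ∩ B': A' = {2, 3, 4, 6, 7, 8, 9}, B' = {1, 3, 4, 6, 7, 8, 9}
A' ∩ B' = {3, 4, 6, 7, 8, 9} ✓

{3, 4, 6, 7, 8, 9}


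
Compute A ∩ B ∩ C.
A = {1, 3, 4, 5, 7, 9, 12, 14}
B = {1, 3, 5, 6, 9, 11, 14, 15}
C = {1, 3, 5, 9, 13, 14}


Set A = {1, 3, 4, 5, 7, 9, 12, 14}
Set B = {1, 3, 5, 6, 9, 11, 14, 15}
Set C = {1, 3, 5, 9, 13, 14}
First, A ∩ B = {1, 3, 5, 9, 14}
Then, (A ∩ B) ∩ C = {1, 3, 5, 9, 14}

{1, 3, 5, 9, 14}


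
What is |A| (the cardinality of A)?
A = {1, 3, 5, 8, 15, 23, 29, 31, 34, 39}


Set A = {1, 3, 5, 8, 15, 23, 29, 31, 34, 39}
Listing elements: 1, 3, 5, 8, 15, 23, 29, 31, 34, 39
Counting: 10 elements
|A| = 10

10


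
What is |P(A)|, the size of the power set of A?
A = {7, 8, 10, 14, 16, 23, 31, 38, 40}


Set A = {7, 8, 10, 14, 16, 23, 31, 38, 40}
|A| = 9
The power set P(A) contains all subsets of A.
|P(A)| = 2^|A| = 2^9 = 512

512


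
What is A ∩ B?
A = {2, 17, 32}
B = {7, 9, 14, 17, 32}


Set A = {2, 17, 32}
Set B = {7, 9, 14, 17, 32}
A ∩ B includes only elements in both sets.
Check each element of A against B:
2 ✗, 17 ✓, 32 ✓
A ∩ B = {17, 32}

{17, 32}


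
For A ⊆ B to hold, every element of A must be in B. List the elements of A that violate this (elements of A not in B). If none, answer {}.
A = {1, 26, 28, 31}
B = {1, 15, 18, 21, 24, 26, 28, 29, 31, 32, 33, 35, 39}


Set A = {1, 26, 28, 31}
Set B = {1, 15, 18, 21, 24, 26, 28, 29, 31, 32, 33, 35, 39}
Check each element of A against B:
1 ∈ B, 26 ∈ B, 28 ∈ B, 31 ∈ B
Elements of A not in B: {}

{}


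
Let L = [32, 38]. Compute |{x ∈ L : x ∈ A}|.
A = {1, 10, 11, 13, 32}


Set A = {1, 10, 11, 13, 32}
Candidates: [32, 38]
Check each candidate:
32 ∈ A, 38 ∉ A
Count of candidates in A: 1

1


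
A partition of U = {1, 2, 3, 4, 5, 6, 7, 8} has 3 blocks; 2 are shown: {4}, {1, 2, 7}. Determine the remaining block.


U = {1, 2, 3, 4, 5, 6, 7, 8}
Shown blocks: {4}, {1, 2, 7}
A partition's blocks are pairwise disjoint and cover U, so the missing block = U \ (union of shown blocks).
Union of shown blocks: {1, 2, 4, 7}
Missing block = U \ (union) = {3, 5, 6, 8}

{3, 5, 6, 8}


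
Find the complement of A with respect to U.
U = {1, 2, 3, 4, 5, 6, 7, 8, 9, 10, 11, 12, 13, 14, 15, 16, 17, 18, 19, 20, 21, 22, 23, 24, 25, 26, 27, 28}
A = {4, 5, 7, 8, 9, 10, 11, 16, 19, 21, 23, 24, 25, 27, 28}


Universal set U = {1, 2, 3, 4, 5, 6, 7, 8, 9, 10, 11, 12, 13, 14, 15, 16, 17, 18, 19, 20, 21, 22, 23, 24, 25, 26, 27, 28}
Set A = {4, 5, 7, 8, 9, 10, 11, 16, 19, 21, 23, 24, 25, 27, 28}
A' = U \ A = elements in U but not in A
Checking each element of U:
1 (not in A, include), 2 (not in A, include), 3 (not in A, include), 4 (in A, exclude), 5 (in A, exclude), 6 (not in A, include), 7 (in A, exclude), 8 (in A, exclude), 9 (in A, exclude), 10 (in A, exclude), 11 (in A, exclude), 12 (not in A, include), 13 (not in A, include), 14 (not in A, include), 15 (not in A, include), 16 (in A, exclude), 17 (not in A, include), 18 (not in A, include), 19 (in A, exclude), 20 (not in A, include), 21 (in A, exclude), 22 (not in A, include), 23 (in A, exclude), 24 (in A, exclude), 25 (in A, exclude), 26 (not in A, include), 27 (in A, exclude), 28 (in A, exclude)
A' = {1, 2, 3, 6, 12, 13, 14, 15, 17, 18, 20, 22, 26}

{1, 2, 3, 6, 12, 13, 14, 15, 17, 18, 20, 22, 26}


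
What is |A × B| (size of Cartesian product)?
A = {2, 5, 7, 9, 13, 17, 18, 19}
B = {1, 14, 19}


Set A = {2, 5, 7, 9, 13, 17, 18, 19} has 8 elements.
Set B = {1, 14, 19} has 3 elements.
|A × B| = |A| × |B| = 8 × 3 = 24

24


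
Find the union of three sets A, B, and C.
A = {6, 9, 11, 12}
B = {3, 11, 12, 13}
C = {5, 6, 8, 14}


Set A = {6, 9, 11, 12}
Set B = {3, 11, 12, 13}
Set C = {5, 6, 8, 14}
First, A ∪ B = {3, 6, 9, 11, 12, 13}
Then, (A ∪ B) ∪ C = {3, 5, 6, 8, 9, 11, 12, 13, 14}

{3, 5, 6, 8, 9, 11, 12, 13, 14}


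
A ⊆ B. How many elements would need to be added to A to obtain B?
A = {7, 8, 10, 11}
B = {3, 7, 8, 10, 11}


Set A = {7, 8, 10, 11}, |A| = 4
Set B = {3, 7, 8, 10, 11}, |B| = 5
Since A ⊆ B: B \ A = {3}
|B| - |A| = 5 - 4 = 1

1


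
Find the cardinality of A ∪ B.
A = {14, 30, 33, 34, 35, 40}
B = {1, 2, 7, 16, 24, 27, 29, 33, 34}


Set A = {14, 30, 33, 34, 35, 40}, |A| = 6
Set B = {1, 2, 7, 16, 24, 27, 29, 33, 34}, |B| = 9
A ∩ B = {33, 34}, |A ∩ B| = 2
|A ∪ B| = |A| + |B| - |A ∩ B| = 6 + 9 - 2 = 13

13


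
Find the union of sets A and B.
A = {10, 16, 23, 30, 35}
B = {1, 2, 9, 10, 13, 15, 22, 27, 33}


Set A = {10, 16, 23, 30, 35}
Set B = {1, 2, 9, 10, 13, 15, 22, 27, 33}
A ∪ B includes all elements in either set.
Elements from A: {10, 16, 23, 30, 35}
Elements from B not already included: {1, 2, 9, 13, 15, 22, 27, 33}
A ∪ B = {1, 2, 9, 10, 13, 15, 16, 22, 23, 27, 30, 33, 35}

{1, 2, 9, 10, 13, 15, 16, 22, 23, 27, 30, 33, 35}


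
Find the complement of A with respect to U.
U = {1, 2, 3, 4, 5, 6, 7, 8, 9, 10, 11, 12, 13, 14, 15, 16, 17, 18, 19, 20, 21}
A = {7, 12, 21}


Universal set U = {1, 2, 3, 4, 5, 6, 7, 8, 9, 10, 11, 12, 13, 14, 15, 16, 17, 18, 19, 20, 21}
Set A = {7, 12, 21}
A' = U \ A = elements in U but not in A
Checking each element of U:
1 (not in A, include), 2 (not in A, include), 3 (not in A, include), 4 (not in A, include), 5 (not in A, include), 6 (not in A, include), 7 (in A, exclude), 8 (not in A, include), 9 (not in A, include), 10 (not in A, include), 11 (not in A, include), 12 (in A, exclude), 13 (not in A, include), 14 (not in A, include), 15 (not in A, include), 16 (not in A, include), 17 (not in A, include), 18 (not in A, include), 19 (not in A, include), 20 (not in A, include), 21 (in A, exclude)
A' = {1, 2, 3, 4, 5, 6, 8, 9, 10, 11, 13, 14, 15, 16, 17, 18, 19, 20}

{1, 2, 3, 4, 5, 6, 8, 9, 10, 11, 13, 14, 15, 16, 17, 18, 19, 20}


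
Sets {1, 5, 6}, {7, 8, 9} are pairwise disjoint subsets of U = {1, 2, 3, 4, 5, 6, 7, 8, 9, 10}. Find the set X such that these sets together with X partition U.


U = {1, 2, 3, 4, 5, 6, 7, 8, 9, 10}
Shown blocks: {1, 5, 6}, {7, 8, 9}
A partition's blocks are pairwise disjoint and cover U, so the missing block = U \ (union of shown blocks).
Union of shown blocks: {1, 5, 6, 7, 8, 9}
Missing block = U \ (union) = {2, 3, 4, 10}

{2, 3, 4, 10}


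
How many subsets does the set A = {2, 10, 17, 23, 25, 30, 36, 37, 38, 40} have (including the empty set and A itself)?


Set A = {2, 10, 17, 23, 25, 30, 36, 37, 38, 40}
|A| = 10
The power set P(A) contains all subsets of A.
|P(A)| = 2^|A| = 2^10 = 1024

1024


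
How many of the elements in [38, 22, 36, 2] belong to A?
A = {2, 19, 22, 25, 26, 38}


Set A = {2, 19, 22, 25, 26, 38}
Candidates: [38, 22, 36, 2]
Check each candidate:
38 ∈ A, 22 ∈ A, 36 ∉ A, 2 ∈ A
Count of candidates in A: 3

3


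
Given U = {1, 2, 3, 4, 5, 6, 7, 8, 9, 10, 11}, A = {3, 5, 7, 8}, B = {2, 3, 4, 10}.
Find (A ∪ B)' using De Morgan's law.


U = {1, 2, 3, 4, 5, 6, 7, 8, 9, 10, 11}
A = {3, 5, 7, 8}, B = {2, 3, 4, 10}
A ∪ B = {2, 3, 4, 5, 7, 8, 10}
(A ∪ B)' = U \ (A ∪ B) = {1, 6, 9, 11}
Verification via A' ∩ B': A' = {1, 2, 4, 6, 9, 10, 11}, B' = {1, 5, 6, 7, 8, 9, 11}
A' ∩ B' = {1, 6, 9, 11} ✓

{1, 6, 9, 11}


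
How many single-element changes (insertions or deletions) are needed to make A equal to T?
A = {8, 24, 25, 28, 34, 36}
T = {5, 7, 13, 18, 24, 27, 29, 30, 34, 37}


Set A = {8, 24, 25, 28, 34, 36}
Set T = {5, 7, 13, 18, 24, 27, 29, 30, 34, 37}
Elements to remove from A (in A, not in T): {8, 25, 28, 36} → 4 removals
Elements to add to A (in T, not in A): {5, 7, 13, 18, 27, 29, 30, 37} → 8 additions
Total edits = 4 + 8 = 12

12


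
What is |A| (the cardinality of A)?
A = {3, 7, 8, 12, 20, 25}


Set A = {3, 7, 8, 12, 20, 25}
Listing elements: 3, 7, 8, 12, 20, 25
Counting: 6 elements
|A| = 6

6


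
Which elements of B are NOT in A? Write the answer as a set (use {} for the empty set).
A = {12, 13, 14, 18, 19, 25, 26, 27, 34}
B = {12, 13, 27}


Set A = {12, 13, 14, 18, 19, 25, 26, 27, 34}
Set B = {12, 13, 27}
Check each element of B against A:
12 ∈ A, 13 ∈ A, 27 ∈ A
Elements of B not in A: {}

{}


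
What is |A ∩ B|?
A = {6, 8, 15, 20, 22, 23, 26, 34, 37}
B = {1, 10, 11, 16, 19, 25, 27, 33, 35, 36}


Set A = {6, 8, 15, 20, 22, 23, 26, 34, 37}
Set B = {1, 10, 11, 16, 19, 25, 27, 33, 35, 36}
A ∩ B = {}
|A ∩ B| = 0

0


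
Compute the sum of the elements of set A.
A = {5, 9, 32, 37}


Set A = {5, 9, 32, 37}
Sum = 5 + 9 + 32 + 37 = 83

83


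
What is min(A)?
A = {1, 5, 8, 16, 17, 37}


Set A = {1, 5, 8, 16, 17, 37}
Elements in ascending order: 1, 5, 8, 16, 17, 37
The smallest element is 1.

1


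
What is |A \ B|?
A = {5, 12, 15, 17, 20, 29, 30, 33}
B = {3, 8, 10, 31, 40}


Set A = {5, 12, 15, 17, 20, 29, 30, 33}
Set B = {3, 8, 10, 31, 40}
A \ B = {5, 12, 15, 17, 20, 29, 30, 33}
|A \ B| = 8

8


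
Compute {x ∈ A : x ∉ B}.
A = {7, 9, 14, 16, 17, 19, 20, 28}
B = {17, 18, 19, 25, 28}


Set A = {7, 9, 14, 16, 17, 19, 20, 28}
Set B = {17, 18, 19, 25, 28}
Check each element of A against B:
7 ∉ B (include), 9 ∉ B (include), 14 ∉ B (include), 16 ∉ B (include), 17 ∈ B, 19 ∈ B, 20 ∉ B (include), 28 ∈ B
Elements of A not in B: {7, 9, 14, 16, 20}

{7, 9, 14, 16, 20}


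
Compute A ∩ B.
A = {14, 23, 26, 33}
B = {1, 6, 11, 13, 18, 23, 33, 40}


Set A = {14, 23, 26, 33}
Set B = {1, 6, 11, 13, 18, 23, 33, 40}
A ∩ B includes only elements in both sets.
Check each element of A against B:
14 ✗, 23 ✓, 26 ✗, 33 ✓
A ∩ B = {23, 33}

{23, 33}


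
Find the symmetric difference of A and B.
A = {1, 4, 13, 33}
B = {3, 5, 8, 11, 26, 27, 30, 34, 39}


Set A = {1, 4, 13, 33}
Set B = {3, 5, 8, 11, 26, 27, 30, 34, 39}
A △ B = (A \ B) ∪ (B \ A)
Elements in A but not B: {1, 4, 13, 33}
Elements in B but not A: {3, 5, 8, 11, 26, 27, 30, 34, 39}
A △ B = {1, 3, 4, 5, 8, 11, 13, 26, 27, 30, 33, 34, 39}

{1, 3, 4, 5, 8, 11, 13, 26, 27, 30, 33, 34, 39}


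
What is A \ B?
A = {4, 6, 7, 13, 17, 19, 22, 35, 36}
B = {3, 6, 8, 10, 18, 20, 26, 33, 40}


Set A = {4, 6, 7, 13, 17, 19, 22, 35, 36}
Set B = {3, 6, 8, 10, 18, 20, 26, 33, 40}
A \ B includes elements in A that are not in B.
Check each element of A:
4 (not in B, keep), 6 (in B, remove), 7 (not in B, keep), 13 (not in B, keep), 17 (not in B, keep), 19 (not in B, keep), 22 (not in B, keep), 35 (not in B, keep), 36 (not in B, keep)
A \ B = {4, 7, 13, 17, 19, 22, 35, 36}

{4, 7, 13, 17, 19, 22, 35, 36}


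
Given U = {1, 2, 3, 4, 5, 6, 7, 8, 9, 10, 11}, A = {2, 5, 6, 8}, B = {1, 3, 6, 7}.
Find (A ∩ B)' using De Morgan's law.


U = {1, 2, 3, 4, 5, 6, 7, 8, 9, 10, 11}
A = {2, 5, 6, 8}, B = {1, 3, 6, 7}
A ∩ B = {6}
(A ∩ B)' = U \ (A ∩ B) = {1, 2, 3, 4, 5, 7, 8, 9, 10, 11}
Verification via A' ∪ B': A' = {1, 3, 4, 7, 9, 10, 11}, B' = {2, 4, 5, 8, 9, 10, 11}
A' ∪ B' = {1, 2, 3, 4, 5, 7, 8, 9, 10, 11} ✓

{1, 2, 3, 4, 5, 7, 8, 9, 10, 11}


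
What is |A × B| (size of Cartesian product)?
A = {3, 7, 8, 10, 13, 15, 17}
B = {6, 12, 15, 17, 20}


Set A = {3, 7, 8, 10, 13, 15, 17} has 7 elements.
Set B = {6, 12, 15, 17, 20} has 5 elements.
|A × B| = |A| × |B| = 7 × 5 = 35

35


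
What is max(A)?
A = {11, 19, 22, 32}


Set A = {11, 19, 22, 32}
Elements in ascending order: 11, 19, 22, 32
The largest element is 32.

32


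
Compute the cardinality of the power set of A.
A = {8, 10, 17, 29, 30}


Set A = {8, 10, 17, 29, 30}
|A| = 5
The power set P(A) contains all subsets of A.
|P(A)| = 2^|A| = 2^5 = 32

32


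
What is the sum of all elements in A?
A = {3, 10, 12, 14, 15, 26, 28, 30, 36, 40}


Set A = {3, 10, 12, 14, 15, 26, 28, 30, 36, 40}
Sum = 3 + 10 + 12 + 14 + 15 + 26 + 28 + 30 + 36 + 40 = 214

214


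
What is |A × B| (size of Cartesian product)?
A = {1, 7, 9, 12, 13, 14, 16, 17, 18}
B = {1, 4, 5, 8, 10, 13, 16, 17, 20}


Set A = {1, 7, 9, 12, 13, 14, 16, 17, 18} has 9 elements.
Set B = {1, 4, 5, 8, 10, 13, 16, 17, 20} has 9 elements.
|A × B| = |A| × |B| = 9 × 9 = 81

81


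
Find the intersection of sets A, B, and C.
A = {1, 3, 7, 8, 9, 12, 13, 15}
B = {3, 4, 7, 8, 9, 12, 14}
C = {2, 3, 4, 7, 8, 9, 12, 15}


Set A = {1, 3, 7, 8, 9, 12, 13, 15}
Set B = {3, 4, 7, 8, 9, 12, 14}
Set C = {2, 3, 4, 7, 8, 9, 12, 15}
First, A ∩ B = {3, 7, 8, 9, 12}
Then, (A ∩ B) ∩ C = {3, 7, 8, 9, 12}

{3, 7, 8, 9, 12}


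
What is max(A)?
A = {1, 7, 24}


Set A = {1, 7, 24}
Elements in ascending order: 1, 7, 24
The largest element is 24.

24


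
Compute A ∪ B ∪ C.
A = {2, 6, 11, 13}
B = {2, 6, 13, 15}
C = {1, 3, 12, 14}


Set A = {2, 6, 11, 13}
Set B = {2, 6, 13, 15}
Set C = {1, 3, 12, 14}
First, A ∪ B = {2, 6, 11, 13, 15}
Then, (A ∪ B) ∪ C = {1, 2, 3, 6, 11, 12, 13, 14, 15}

{1, 2, 3, 6, 11, 12, 13, 14, 15}


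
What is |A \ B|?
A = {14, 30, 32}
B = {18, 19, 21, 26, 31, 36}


Set A = {14, 30, 32}
Set B = {18, 19, 21, 26, 31, 36}
A \ B = {14, 30, 32}
|A \ B| = 3

3


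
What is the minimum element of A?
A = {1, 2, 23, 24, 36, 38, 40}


Set A = {1, 2, 23, 24, 36, 38, 40}
Elements in ascending order: 1, 2, 23, 24, 36, 38, 40
The smallest element is 1.

1


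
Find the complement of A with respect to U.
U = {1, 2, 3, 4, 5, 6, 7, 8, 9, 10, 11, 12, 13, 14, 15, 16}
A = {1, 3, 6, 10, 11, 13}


Universal set U = {1, 2, 3, 4, 5, 6, 7, 8, 9, 10, 11, 12, 13, 14, 15, 16}
Set A = {1, 3, 6, 10, 11, 13}
A' = U \ A = elements in U but not in A
Checking each element of U:
1 (in A, exclude), 2 (not in A, include), 3 (in A, exclude), 4 (not in A, include), 5 (not in A, include), 6 (in A, exclude), 7 (not in A, include), 8 (not in A, include), 9 (not in A, include), 10 (in A, exclude), 11 (in A, exclude), 12 (not in A, include), 13 (in A, exclude), 14 (not in A, include), 15 (not in A, include), 16 (not in A, include)
A' = {2, 4, 5, 7, 8, 9, 12, 14, 15, 16}

{2, 4, 5, 7, 8, 9, 12, 14, 15, 16}


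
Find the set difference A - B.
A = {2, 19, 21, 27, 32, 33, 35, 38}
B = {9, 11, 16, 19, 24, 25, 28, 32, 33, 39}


Set A = {2, 19, 21, 27, 32, 33, 35, 38}
Set B = {9, 11, 16, 19, 24, 25, 28, 32, 33, 39}
A \ B includes elements in A that are not in B.
Check each element of A:
2 (not in B, keep), 19 (in B, remove), 21 (not in B, keep), 27 (not in B, keep), 32 (in B, remove), 33 (in B, remove), 35 (not in B, keep), 38 (not in B, keep)
A \ B = {2, 21, 27, 35, 38}

{2, 21, 27, 35, 38}


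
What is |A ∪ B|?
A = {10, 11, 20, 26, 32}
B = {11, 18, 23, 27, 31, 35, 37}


Set A = {10, 11, 20, 26, 32}, |A| = 5
Set B = {11, 18, 23, 27, 31, 35, 37}, |B| = 7
A ∩ B = {11}, |A ∩ B| = 1
|A ∪ B| = |A| + |B| - |A ∩ B| = 5 + 7 - 1 = 11

11


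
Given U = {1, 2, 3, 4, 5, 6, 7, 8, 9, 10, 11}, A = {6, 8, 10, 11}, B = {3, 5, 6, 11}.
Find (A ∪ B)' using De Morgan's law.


U = {1, 2, 3, 4, 5, 6, 7, 8, 9, 10, 11}
A = {6, 8, 10, 11}, B = {3, 5, 6, 11}
A ∪ B = {3, 5, 6, 8, 10, 11}
(A ∪ B)' = U \ (A ∪ B) = {1, 2, 4, 7, 9}
Verification via A' ∩ B': A' = {1, 2, 3, 4, 5, 7, 9}, B' = {1, 2, 4, 7, 8, 9, 10}
A' ∩ B' = {1, 2, 4, 7, 9} ✓

{1, 2, 4, 7, 9}


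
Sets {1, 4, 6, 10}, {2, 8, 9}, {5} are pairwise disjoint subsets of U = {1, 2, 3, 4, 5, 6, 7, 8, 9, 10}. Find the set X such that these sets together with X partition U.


U = {1, 2, 3, 4, 5, 6, 7, 8, 9, 10}
Shown blocks: {1, 4, 6, 10}, {2, 8, 9}, {5}
A partition's blocks are pairwise disjoint and cover U, so the missing block = U \ (union of shown blocks).
Union of shown blocks: {1, 2, 4, 5, 6, 8, 9, 10}
Missing block = U \ (union) = {3, 7}

{3, 7}


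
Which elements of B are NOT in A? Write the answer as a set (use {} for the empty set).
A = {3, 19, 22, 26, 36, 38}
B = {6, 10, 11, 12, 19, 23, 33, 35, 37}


Set A = {3, 19, 22, 26, 36, 38}
Set B = {6, 10, 11, 12, 19, 23, 33, 35, 37}
Check each element of B against A:
6 ∉ A (include), 10 ∉ A (include), 11 ∉ A (include), 12 ∉ A (include), 19 ∈ A, 23 ∉ A (include), 33 ∉ A (include), 35 ∉ A (include), 37 ∉ A (include)
Elements of B not in A: {6, 10, 11, 12, 23, 33, 35, 37}

{6, 10, 11, 12, 23, 33, 35, 37}


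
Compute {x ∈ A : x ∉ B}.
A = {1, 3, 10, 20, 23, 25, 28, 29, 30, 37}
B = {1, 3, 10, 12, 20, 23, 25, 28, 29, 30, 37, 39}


Set A = {1, 3, 10, 20, 23, 25, 28, 29, 30, 37}
Set B = {1, 3, 10, 12, 20, 23, 25, 28, 29, 30, 37, 39}
Check each element of A against B:
1 ∈ B, 3 ∈ B, 10 ∈ B, 20 ∈ B, 23 ∈ B, 25 ∈ B, 28 ∈ B, 29 ∈ B, 30 ∈ B, 37 ∈ B
Elements of A not in B: {}

{}


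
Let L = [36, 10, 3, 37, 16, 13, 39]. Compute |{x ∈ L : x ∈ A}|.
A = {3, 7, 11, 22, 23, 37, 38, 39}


Set A = {3, 7, 11, 22, 23, 37, 38, 39}
Candidates: [36, 10, 3, 37, 16, 13, 39]
Check each candidate:
36 ∉ A, 10 ∉ A, 3 ∈ A, 37 ∈ A, 16 ∉ A, 13 ∉ A, 39 ∈ A
Count of candidates in A: 3

3


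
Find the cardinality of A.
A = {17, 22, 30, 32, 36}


Set A = {17, 22, 30, 32, 36}
Listing elements: 17, 22, 30, 32, 36
Counting: 5 elements
|A| = 5

5


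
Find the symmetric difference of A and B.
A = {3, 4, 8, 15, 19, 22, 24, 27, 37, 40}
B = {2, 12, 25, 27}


Set A = {3, 4, 8, 15, 19, 22, 24, 27, 37, 40}
Set B = {2, 12, 25, 27}
A △ B = (A \ B) ∪ (B \ A)
Elements in A but not B: {3, 4, 8, 15, 19, 22, 24, 37, 40}
Elements in B but not A: {2, 12, 25}
A △ B = {2, 3, 4, 8, 12, 15, 19, 22, 24, 25, 37, 40}

{2, 3, 4, 8, 12, 15, 19, 22, 24, 25, 37, 40}


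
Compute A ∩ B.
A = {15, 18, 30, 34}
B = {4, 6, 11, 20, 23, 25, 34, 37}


Set A = {15, 18, 30, 34}
Set B = {4, 6, 11, 20, 23, 25, 34, 37}
A ∩ B includes only elements in both sets.
Check each element of A against B:
15 ✗, 18 ✗, 30 ✗, 34 ✓
A ∩ B = {34}

{34}


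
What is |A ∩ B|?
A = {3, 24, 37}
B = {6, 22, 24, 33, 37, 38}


Set A = {3, 24, 37}
Set B = {6, 22, 24, 33, 37, 38}
A ∩ B = {24, 37}
|A ∩ B| = 2

2


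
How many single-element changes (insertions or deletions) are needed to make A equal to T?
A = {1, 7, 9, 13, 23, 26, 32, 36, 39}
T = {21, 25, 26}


Set A = {1, 7, 9, 13, 23, 26, 32, 36, 39}
Set T = {21, 25, 26}
Elements to remove from A (in A, not in T): {1, 7, 9, 13, 23, 32, 36, 39} → 8 removals
Elements to add to A (in T, not in A): {21, 25} → 2 additions
Total edits = 8 + 2 = 10

10


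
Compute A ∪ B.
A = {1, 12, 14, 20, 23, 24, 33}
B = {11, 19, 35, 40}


Set A = {1, 12, 14, 20, 23, 24, 33}
Set B = {11, 19, 35, 40}
A ∪ B includes all elements in either set.
Elements from A: {1, 12, 14, 20, 23, 24, 33}
Elements from B not already included: {11, 19, 35, 40}
A ∪ B = {1, 11, 12, 14, 19, 20, 23, 24, 33, 35, 40}

{1, 11, 12, 14, 19, 20, 23, 24, 33, 35, 40}


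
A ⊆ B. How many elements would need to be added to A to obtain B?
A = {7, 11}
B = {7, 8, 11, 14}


Set A = {7, 11}, |A| = 2
Set B = {7, 8, 11, 14}, |B| = 4
Since A ⊆ B: B \ A = {8, 14}
|B| - |A| = 4 - 2 = 2

2


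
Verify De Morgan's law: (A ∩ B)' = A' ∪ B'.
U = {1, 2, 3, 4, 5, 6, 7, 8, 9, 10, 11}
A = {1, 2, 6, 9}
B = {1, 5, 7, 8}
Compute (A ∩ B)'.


U = {1, 2, 3, 4, 5, 6, 7, 8, 9, 10, 11}
A = {1, 2, 6, 9}, B = {1, 5, 7, 8}
A ∩ B = {1}
(A ∩ B)' = U \ (A ∩ B) = {2, 3, 4, 5, 6, 7, 8, 9, 10, 11}
Verification via A' ∪ B': A' = {3, 4, 5, 7, 8, 10, 11}, B' = {2, 3, 4, 6, 9, 10, 11}
A' ∪ B' = {2, 3, 4, 5, 6, 7, 8, 9, 10, 11} ✓

{2, 3, 4, 5, 6, 7, 8, 9, 10, 11}


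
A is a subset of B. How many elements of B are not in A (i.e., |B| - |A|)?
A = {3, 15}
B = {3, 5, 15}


Set A = {3, 15}, |A| = 2
Set B = {3, 5, 15}, |B| = 3
Since A ⊆ B: B \ A = {5}
|B| - |A| = 3 - 2 = 1

1


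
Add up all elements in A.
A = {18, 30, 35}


Set A = {18, 30, 35}
Sum = 18 + 30 + 35 = 83

83


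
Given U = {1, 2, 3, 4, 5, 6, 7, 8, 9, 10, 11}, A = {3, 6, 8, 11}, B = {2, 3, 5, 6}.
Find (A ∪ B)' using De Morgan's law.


U = {1, 2, 3, 4, 5, 6, 7, 8, 9, 10, 11}
A = {3, 6, 8, 11}, B = {2, 3, 5, 6}
A ∪ B = {2, 3, 5, 6, 8, 11}
(A ∪ B)' = U \ (A ∪ B) = {1, 4, 7, 9, 10}
Verification via A' ∩ B': A' = {1, 2, 4, 5, 7, 9, 10}, B' = {1, 4, 7, 8, 9, 10, 11}
A' ∩ B' = {1, 4, 7, 9, 10} ✓

{1, 4, 7, 9, 10}


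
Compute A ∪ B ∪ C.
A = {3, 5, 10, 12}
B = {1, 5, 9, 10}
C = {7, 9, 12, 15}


Set A = {3, 5, 10, 12}
Set B = {1, 5, 9, 10}
Set C = {7, 9, 12, 15}
First, A ∪ B = {1, 3, 5, 9, 10, 12}
Then, (A ∪ B) ∪ C = {1, 3, 5, 7, 9, 10, 12, 15}

{1, 3, 5, 7, 9, 10, 12, 15}


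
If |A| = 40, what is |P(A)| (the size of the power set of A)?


The set has 40 elements.
The power set contains all possible subsets.
|P(A)| = 2^|A| = 2^40 = 1099511627776

1099511627776


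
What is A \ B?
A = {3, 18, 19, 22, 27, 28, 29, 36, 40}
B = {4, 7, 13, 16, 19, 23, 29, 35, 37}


Set A = {3, 18, 19, 22, 27, 28, 29, 36, 40}
Set B = {4, 7, 13, 16, 19, 23, 29, 35, 37}
A \ B includes elements in A that are not in B.
Check each element of A:
3 (not in B, keep), 18 (not in B, keep), 19 (in B, remove), 22 (not in B, keep), 27 (not in B, keep), 28 (not in B, keep), 29 (in B, remove), 36 (not in B, keep), 40 (not in B, keep)
A \ B = {3, 18, 22, 27, 28, 36, 40}

{3, 18, 22, 27, 28, 36, 40}


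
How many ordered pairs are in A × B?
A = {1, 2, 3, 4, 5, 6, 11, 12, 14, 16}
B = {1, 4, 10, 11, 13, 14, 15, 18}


Set A = {1, 2, 3, 4, 5, 6, 11, 12, 14, 16} has 10 elements.
Set B = {1, 4, 10, 11, 13, 14, 15, 18} has 8 elements.
|A × B| = |A| × |B| = 10 × 8 = 80

80


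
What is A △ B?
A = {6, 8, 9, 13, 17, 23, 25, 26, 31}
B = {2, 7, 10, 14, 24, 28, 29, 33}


Set A = {6, 8, 9, 13, 17, 23, 25, 26, 31}
Set B = {2, 7, 10, 14, 24, 28, 29, 33}
A △ B = (A \ B) ∪ (B \ A)
Elements in A but not B: {6, 8, 9, 13, 17, 23, 25, 26, 31}
Elements in B but not A: {2, 7, 10, 14, 24, 28, 29, 33}
A △ B = {2, 6, 7, 8, 9, 10, 13, 14, 17, 23, 24, 25, 26, 28, 29, 31, 33}

{2, 6, 7, 8, 9, 10, 13, 14, 17, 23, 24, 25, 26, 28, 29, 31, 33}


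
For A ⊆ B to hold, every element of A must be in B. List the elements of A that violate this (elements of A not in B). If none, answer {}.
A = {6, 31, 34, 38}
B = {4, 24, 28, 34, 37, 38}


Set A = {6, 31, 34, 38}
Set B = {4, 24, 28, 34, 37, 38}
Check each element of A against B:
6 ∉ B (include), 31 ∉ B (include), 34 ∈ B, 38 ∈ B
Elements of A not in B: {6, 31}

{6, 31}


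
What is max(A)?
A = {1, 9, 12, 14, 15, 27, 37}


Set A = {1, 9, 12, 14, 15, 27, 37}
Elements in ascending order: 1, 9, 12, 14, 15, 27, 37
The largest element is 37.

37


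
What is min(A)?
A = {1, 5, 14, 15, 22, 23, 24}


Set A = {1, 5, 14, 15, 22, 23, 24}
Elements in ascending order: 1, 5, 14, 15, 22, 23, 24
The smallest element is 1.

1


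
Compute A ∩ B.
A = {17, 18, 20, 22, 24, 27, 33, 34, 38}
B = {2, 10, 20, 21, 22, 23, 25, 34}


Set A = {17, 18, 20, 22, 24, 27, 33, 34, 38}
Set B = {2, 10, 20, 21, 22, 23, 25, 34}
A ∩ B includes only elements in both sets.
Check each element of A against B:
17 ✗, 18 ✗, 20 ✓, 22 ✓, 24 ✗, 27 ✗, 33 ✗, 34 ✓, 38 ✗
A ∩ B = {20, 22, 34}

{20, 22, 34}


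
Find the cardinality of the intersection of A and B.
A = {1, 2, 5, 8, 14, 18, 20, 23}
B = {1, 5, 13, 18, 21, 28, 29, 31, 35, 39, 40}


Set A = {1, 2, 5, 8, 14, 18, 20, 23}
Set B = {1, 5, 13, 18, 21, 28, 29, 31, 35, 39, 40}
A ∩ B = {1, 5, 18}
|A ∩ B| = 3

3


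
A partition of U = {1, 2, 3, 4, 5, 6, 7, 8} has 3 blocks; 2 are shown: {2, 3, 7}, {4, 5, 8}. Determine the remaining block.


U = {1, 2, 3, 4, 5, 6, 7, 8}
Shown blocks: {2, 3, 7}, {4, 5, 8}
A partition's blocks are pairwise disjoint and cover U, so the missing block = U \ (union of shown blocks).
Union of shown blocks: {2, 3, 4, 5, 7, 8}
Missing block = U \ (union) = {1, 6}

{1, 6}


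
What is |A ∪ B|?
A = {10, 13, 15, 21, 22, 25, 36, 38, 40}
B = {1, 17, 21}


Set A = {10, 13, 15, 21, 22, 25, 36, 38, 40}, |A| = 9
Set B = {1, 17, 21}, |B| = 3
A ∩ B = {21}, |A ∩ B| = 1
|A ∪ B| = |A| + |B| - |A ∩ B| = 9 + 3 - 1 = 11

11


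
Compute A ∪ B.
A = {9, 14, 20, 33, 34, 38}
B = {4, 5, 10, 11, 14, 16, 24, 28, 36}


Set A = {9, 14, 20, 33, 34, 38}
Set B = {4, 5, 10, 11, 14, 16, 24, 28, 36}
A ∪ B includes all elements in either set.
Elements from A: {9, 14, 20, 33, 34, 38}
Elements from B not already included: {4, 5, 10, 11, 16, 24, 28, 36}
A ∪ B = {4, 5, 9, 10, 11, 14, 16, 20, 24, 28, 33, 34, 36, 38}

{4, 5, 9, 10, 11, 14, 16, 20, 24, 28, 33, 34, 36, 38}


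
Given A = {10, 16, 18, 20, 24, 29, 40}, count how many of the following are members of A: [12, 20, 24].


Set A = {10, 16, 18, 20, 24, 29, 40}
Candidates: [12, 20, 24]
Check each candidate:
12 ∉ A, 20 ∈ A, 24 ∈ A
Count of candidates in A: 2

2


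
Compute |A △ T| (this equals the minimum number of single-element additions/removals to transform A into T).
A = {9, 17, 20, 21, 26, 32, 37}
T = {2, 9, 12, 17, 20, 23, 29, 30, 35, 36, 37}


Set A = {9, 17, 20, 21, 26, 32, 37}
Set T = {2, 9, 12, 17, 20, 23, 29, 30, 35, 36, 37}
Elements to remove from A (in A, not in T): {21, 26, 32} → 3 removals
Elements to add to A (in T, not in A): {2, 12, 23, 29, 30, 35, 36} → 7 additions
Total edits = 3 + 7 = 10

10


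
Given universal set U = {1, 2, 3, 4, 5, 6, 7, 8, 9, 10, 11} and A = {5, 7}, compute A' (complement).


Universal set U = {1, 2, 3, 4, 5, 6, 7, 8, 9, 10, 11}
Set A = {5, 7}
A' = U \ A = elements in U but not in A
Checking each element of U:
1 (not in A, include), 2 (not in A, include), 3 (not in A, include), 4 (not in A, include), 5 (in A, exclude), 6 (not in A, include), 7 (in A, exclude), 8 (not in A, include), 9 (not in A, include), 10 (not in A, include), 11 (not in A, include)
A' = {1, 2, 3, 4, 6, 8, 9, 10, 11}

{1, 2, 3, 4, 6, 8, 9, 10, 11}


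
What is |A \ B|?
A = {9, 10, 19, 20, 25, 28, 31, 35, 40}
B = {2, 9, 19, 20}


Set A = {9, 10, 19, 20, 25, 28, 31, 35, 40}
Set B = {2, 9, 19, 20}
A \ B = {10, 25, 28, 31, 35, 40}
|A \ B| = 6

6


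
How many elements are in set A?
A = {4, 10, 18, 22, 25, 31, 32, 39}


Set A = {4, 10, 18, 22, 25, 31, 32, 39}
Listing elements: 4, 10, 18, 22, 25, 31, 32, 39
Counting: 8 elements
|A| = 8

8


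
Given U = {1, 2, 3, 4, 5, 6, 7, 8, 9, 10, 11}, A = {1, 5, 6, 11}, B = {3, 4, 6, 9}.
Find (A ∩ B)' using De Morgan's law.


U = {1, 2, 3, 4, 5, 6, 7, 8, 9, 10, 11}
A = {1, 5, 6, 11}, B = {3, 4, 6, 9}
A ∩ B = {6}
(A ∩ B)' = U \ (A ∩ B) = {1, 2, 3, 4, 5, 7, 8, 9, 10, 11}
Verification via A' ∪ B': A' = {2, 3, 4, 7, 8, 9, 10}, B' = {1, 2, 5, 7, 8, 10, 11}
A' ∪ B' = {1, 2, 3, 4, 5, 7, 8, 9, 10, 11} ✓

{1, 2, 3, 4, 5, 7, 8, 9, 10, 11}


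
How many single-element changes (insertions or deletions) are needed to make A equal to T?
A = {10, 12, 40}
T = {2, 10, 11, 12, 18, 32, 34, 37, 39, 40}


Set A = {10, 12, 40}
Set T = {2, 10, 11, 12, 18, 32, 34, 37, 39, 40}
Elements to remove from A (in A, not in T): {} → 0 removals
Elements to add to A (in T, not in A): {2, 11, 18, 32, 34, 37, 39} → 7 additions
Total edits = 0 + 7 = 7

7


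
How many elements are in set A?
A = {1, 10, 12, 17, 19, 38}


Set A = {1, 10, 12, 17, 19, 38}
Listing elements: 1, 10, 12, 17, 19, 38
Counting: 6 elements
|A| = 6

6


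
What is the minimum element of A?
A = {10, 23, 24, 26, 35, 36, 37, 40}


Set A = {10, 23, 24, 26, 35, 36, 37, 40}
Elements in ascending order: 10, 23, 24, 26, 35, 36, 37, 40
The smallest element is 10.

10


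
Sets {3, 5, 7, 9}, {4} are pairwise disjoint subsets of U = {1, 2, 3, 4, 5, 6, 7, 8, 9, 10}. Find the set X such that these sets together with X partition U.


U = {1, 2, 3, 4, 5, 6, 7, 8, 9, 10}
Shown blocks: {3, 5, 7, 9}, {4}
A partition's blocks are pairwise disjoint and cover U, so the missing block = U \ (union of shown blocks).
Union of shown blocks: {3, 4, 5, 7, 9}
Missing block = U \ (union) = {1, 2, 6, 8, 10}

{1, 2, 6, 8, 10}


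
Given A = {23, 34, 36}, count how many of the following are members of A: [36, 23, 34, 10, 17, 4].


Set A = {23, 34, 36}
Candidates: [36, 23, 34, 10, 17, 4]
Check each candidate:
36 ∈ A, 23 ∈ A, 34 ∈ A, 10 ∉ A, 17 ∉ A, 4 ∉ A
Count of candidates in A: 3

3


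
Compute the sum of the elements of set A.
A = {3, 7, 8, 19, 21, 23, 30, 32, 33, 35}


Set A = {3, 7, 8, 19, 21, 23, 30, 32, 33, 35}
Sum = 3 + 7 + 8 + 19 + 21 + 23 + 30 + 32 + 33 + 35 = 211

211


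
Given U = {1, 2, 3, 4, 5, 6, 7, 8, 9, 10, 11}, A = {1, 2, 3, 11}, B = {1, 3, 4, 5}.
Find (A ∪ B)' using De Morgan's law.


U = {1, 2, 3, 4, 5, 6, 7, 8, 9, 10, 11}
A = {1, 2, 3, 11}, B = {1, 3, 4, 5}
A ∪ B = {1, 2, 3, 4, 5, 11}
(A ∪ B)' = U \ (A ∪ B) = {6, 7, 8, 9, 10}
Verification via A' ∩ B': A' = {4, 5, 6, 7, 8, 9, 10}, B' = {2, 6, 7, 8, 9, 10, 11}
A' ∩ B' = {6, 7, 8, 9, 10} ✓

{6, 7, 8, 9, 10}


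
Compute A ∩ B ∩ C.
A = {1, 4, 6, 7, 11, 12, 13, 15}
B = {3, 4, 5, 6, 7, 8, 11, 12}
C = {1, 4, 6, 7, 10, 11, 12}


Set A = {1, 4, 6, 7, 11, 12, 13, 15}
Set B = {3, 4, 5, 6, 7, 8, 11, 12}
Set C = {1, 4, 6, 7, 10, 11, 12}
First, A ∩ B = {4, 6, 7, 11, 12}
Then, (A ∩ B) ∩ C = {4, 6, 7, 11, 12}

{4, 6, 7, 11, 12}


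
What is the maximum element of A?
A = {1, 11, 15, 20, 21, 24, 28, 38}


Set A = {1, 11, 15, 20, 21, 24, 28, 38}
Elements in ascending order: 1, 11, 15, 20, 21, 24, 28, 38
The largest element is 38.

38


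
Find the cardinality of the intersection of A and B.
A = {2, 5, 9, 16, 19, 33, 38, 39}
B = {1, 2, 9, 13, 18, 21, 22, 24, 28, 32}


Set A = {2, 5, 9, 16, 19, 33, 38, 39}
Set B = {1, 2, 9, 13, 18, 21, 22, 24, 28, 32}
A ∩ B = {2, 9}
|A ∩ B| = 2

2


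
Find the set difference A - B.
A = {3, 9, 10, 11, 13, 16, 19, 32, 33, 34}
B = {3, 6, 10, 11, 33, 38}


Set A = {3, 9, 10, 11, 13, 16, 19, 32, 33, 34}
Set B = {3, 6, 10, 11, 33, 38}
A \ B includes elements in A that are not in B.
Check each element of A:
3 (in B, remove), 9 (not in B, keep), 10 (in B, remove), 11 (in B, remove), 13 (not in B, keep), 16 (not in B, keep), 19 (not in B, keep), 32 (not in B, keep), 33 (in B, remove), 34 (not in B, keep)
A \ B = {9, 13, 16, 19, 32, 34}

{9, 13, 16, 19, 32, 34}


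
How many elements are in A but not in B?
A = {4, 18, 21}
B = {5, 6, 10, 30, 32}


Set A = {4, 18, 21}
Set B = {5, 6, 10, 30, 32}
A \ B = {4, 18, 21}
|A \ B| = 3

3


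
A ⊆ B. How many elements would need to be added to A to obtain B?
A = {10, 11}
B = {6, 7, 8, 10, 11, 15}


Set A = {10, 11}, |A| = 2
Set B = {6, 7, 8, 10, 11, 15}, |B| = 6
Since A ⊆ B: B \ A = {6, 7, 8, 15}
|B| - |A| = 6 - 2 = 4

4


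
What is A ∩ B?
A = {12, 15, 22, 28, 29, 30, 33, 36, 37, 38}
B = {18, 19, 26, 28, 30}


Set A = {12, 15, 22, 28, 29, 30, 33, 36, 37, 38}
Set B = {18, 19, 26, 28, 30}
A ∩ B includes only elements in both sets.
Check each element of A against B:
12 ✗, 15 ✗, 22 ✗, 28 ✓, 29 ✗, 30 ✓, 33 ✗, 36 ✗, 37 ✗, 38 ✗
A ∩ B = {28, 30}

{28, 30}


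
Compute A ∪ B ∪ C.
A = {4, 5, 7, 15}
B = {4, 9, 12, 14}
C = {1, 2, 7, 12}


Set A = {4, 5, 7, 15}
Set B = {4, 9, 12, 14}
Set C = {1, 2, 7, 12}
First, A ∪ B = {4, 5, 7, 9, 12, 14, 15}
Then, (A ∪ B) ∪ C = {1, 2, 4, 5, 7, 9, 12, 14, 15}

{1, 2, 4, 5, 7, 9, 12, 14, 15}


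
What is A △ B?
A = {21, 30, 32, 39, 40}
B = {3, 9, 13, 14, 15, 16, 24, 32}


Set A = {21, 30, 32, 39, 40}
Set B = {3, 9, 13, 14, 15, 16, 24, 32}
A △ B = (A \ B) ∪ (B \ A)
Elements in A but not B: {21, 30, 39, 40}
Elements in B but not A: {3, 9, 13, 14, 15, 16, 24}
A △ B = {3, 9, 13, 14, 15, 16, 21, 24, 30, 39, 40}

{3, 9, 13, 14, 15, 16, 21, 24, 30, 39, 40}


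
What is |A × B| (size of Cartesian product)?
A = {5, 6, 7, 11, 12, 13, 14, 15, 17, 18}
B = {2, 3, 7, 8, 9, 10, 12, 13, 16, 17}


Set A = {5, 6, 7, 11, 12, 13, 14, 15, 17, 18} has 10 elements.
Set B = {2, 3, 7, 8, 9, 10, 12, 13, 16, 17} has 10 elements.
|A × B| = |A| × |B| = 10 × 10 = 100

100


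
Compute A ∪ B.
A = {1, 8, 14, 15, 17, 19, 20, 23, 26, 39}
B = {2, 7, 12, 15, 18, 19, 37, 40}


Set A = {1, 8, 14, 15, 17, 19, 20, 23, 26, 39}
Set B = {2, 7, 12, 15, 18, 19, 37, 40}
A ∪ B includes all elements in either set.
Elements from A: {1, 8, 14, 15, 17, 19, 20, 23, 26, 39}
Elements from B not already included: {2, 7, 12, 18, 37, 40}
A ∪ B = {1, 2, 7, 8, 12, 14, 15, 17, 18, 19, 20, 23, 26, 37, 39, 40}

{1, 2, 7, 8, 12, 14, 15, 17, 18, 19, 20, 23, 26, 37, 39, 40}


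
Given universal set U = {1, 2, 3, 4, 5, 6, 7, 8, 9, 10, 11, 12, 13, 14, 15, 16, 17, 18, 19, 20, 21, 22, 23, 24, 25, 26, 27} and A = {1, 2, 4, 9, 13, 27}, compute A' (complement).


Universal set U = {1, 2, 3, 4, 5, 6, 7, 8, 9, 10, 11, 12, 13, 14, 15, 16, 17, 18, 19, 20, 21, 22, 23, 24, 25, 26, 27}
Set A = {1, 2, 4, 9, 13, 27}
A' = U \ A = elements in U but not in A
Checking each element of U:
1 (in A, exclude), 2 (in A, exclude), 3 (not in A, include), 4 (in A, exclude), 5 (not in A, include), 6 (not in A, include), 7 (not in A, include), 8 (not in A, include), 9 (in A, exclude), 10 (not in A, include), 11 (not in A, include), 12 (not in A, include), 13 (in A, exclude), 14 (not in A, include), 15 (not in A, include), 16 (not in A, include), 17 (not in A, include), 18 (not in A, include), 19 (not in A, include), 20 (not in A, include), 21 (not in A, include), 22 (not in A, include), 23 (not in A, include), 24 (not in A, include), 25 (not in A, include), 26 (not in A, include), 27 (in A, exclude)
A' = {3, 5, 6, 7, 8, 10, 11, 12, 14, 15, 16, 17, 18, 19, 20, 21, 22, 23, 24, 25, 26}

{3, 5, 6, 7, 8, 10, 11, 12, 14, 15, 16, 17, 18, 19, 20, 21, 22, 23, 24, 25, 26}


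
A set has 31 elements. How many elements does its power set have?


The set has 31 elements.
The power set contains all possible subsets.
|P(A)| = 2^|A| = 2^31 = 2147483648

2147483648


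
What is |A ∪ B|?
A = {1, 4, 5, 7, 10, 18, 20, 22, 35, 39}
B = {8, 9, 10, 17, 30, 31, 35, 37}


Set A = {1, 4, 5, 7, 10, 18, 20, 22, 35, 39}, |A| = 10
Set B = {8, 9, 10, 17, 30, 31, 35, 37}, |B| = 8
A ∩ B = {10, 35}, |A ∩ B| = 2
|A ∪ B| = |A| + |B| - |A ∩ B| = 10 + 8 - 2 = 16

16


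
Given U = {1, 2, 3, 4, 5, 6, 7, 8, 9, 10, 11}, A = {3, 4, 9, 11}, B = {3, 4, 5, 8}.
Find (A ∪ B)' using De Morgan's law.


U = {1, 2, 3, 4, 5, 6, 7, 8, 9, 10, 11}
A = {3, 4, 9, 11}, B = {3, 4, 5, 8}
A ∪ B = {3, 4, 5, 8, 9, 11}
(A ∪ B)' = U \ (A ∪ B) = {1, 2, 6, 7, 10}
Verification via A' ∩ B': A' = {1, 2, 5, 6, 7, 8, 10}, B' = {1, 2, 6, 7, 9, 10, 11}
A' ∩ B' = {1, 2, 6, 7, 10} ✓

{1, 2, 6, 7, 10}


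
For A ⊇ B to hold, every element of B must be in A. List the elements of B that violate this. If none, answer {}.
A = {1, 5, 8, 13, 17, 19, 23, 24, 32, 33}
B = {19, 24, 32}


Set A = {1, 5, 8, 13, 17, 19, 23, 24, 32, 33}
Set B = {19, 24, 32}
Check each element of B against A:
19 ∈ A, 24 ∈ A, 32 ∈ A
Elements of B not in A: {}

{}


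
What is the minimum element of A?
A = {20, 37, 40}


Set A = {20, 37, 40}
Elements in ascending order: 20, 37, 40
The smallest element is 20.

20


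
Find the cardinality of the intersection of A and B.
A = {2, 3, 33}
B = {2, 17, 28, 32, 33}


Set A = {2, 3, 33}
Set B = {2, 17, 28, 32, 33}
A ∩ B = {2, 33}
|A ∩ B| = 2

2


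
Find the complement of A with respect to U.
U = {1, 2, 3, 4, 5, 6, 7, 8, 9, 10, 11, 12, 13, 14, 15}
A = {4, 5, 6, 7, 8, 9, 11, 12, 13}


Universal set U = {1, 2, 3, 4, 5, 6, 7, 8, 9, 10, 11, 12, 13, 14, 15}
Set A = {4, 5, 6, 7, 8, 9, 11, 12, 13}
A' = U \ A = elements in U but not in A
Checking each element of U:
1 (not in A, include), 2 (not in A, include), 3 (not in A, include), 4 (in A, exclude), 5 (in A, exclude), 6 (in A, exclude), 7 (in A, exclude), 8 (in A, exclude), 9 (in A, exclude), 10 (not in A, include), 11 (in A, exclude), 12 (in A, exclude), 13 (in A, exclude), 14 (not in A, include), 15 (not in A, include)
A' = {1, 2, 3, 10, 14, 15}

{1, 2, 3, 10, 14, 15}


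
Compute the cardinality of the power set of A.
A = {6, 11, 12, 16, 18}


Set A = {6, 11, 12, 16, 18}
|A| = 5
The power set P(A) contains all subsets of A.
|P(A)| = 2^|A| = 2^5 = 32

32


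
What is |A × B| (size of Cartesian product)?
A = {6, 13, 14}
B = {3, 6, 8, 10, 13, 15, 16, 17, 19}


Set A = {6, 13, 14} has 3 elements.
Set B = {3, 6, 8, 10, 13, 15, 16, 17, 19} has 9 elements.
|A × B| = |A| × |B| = 3 × 9 = 27

27


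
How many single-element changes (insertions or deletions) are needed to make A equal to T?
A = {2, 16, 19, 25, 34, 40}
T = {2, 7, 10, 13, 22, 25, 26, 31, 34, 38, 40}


Set A = {2, 16, 19, 25, 34, 40}
Set T = {2, 7, 10, 13, 22, 25, 26, 31, 34, 38, 40}
Elements to remove from A (in A, not in T): {16, 19} → 2 removals
Elements to add to A (in T, not in A): {7, 10, 13, 22, 26, 31, 38} → 7 additions
Total edits = 2 + 7 = 9

9


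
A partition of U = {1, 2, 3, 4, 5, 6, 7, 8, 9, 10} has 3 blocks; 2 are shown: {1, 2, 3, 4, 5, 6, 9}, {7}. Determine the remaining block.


U = {1, 2, 3, 4, 5, 6, 7, 8, 9, 10}
Shown blocks: {1, 2, 3, 4, 5, 6, 9}, {7}
A partition's blocks are pairwise disjoint and cover U, so the missing block = U \ (union of shown blocks).
Union of shown blocks: {1, 2, 3, 4, 5, 6, 7, 9}
Missing block = U \ (union) = {8, 10}

{8, 10}
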